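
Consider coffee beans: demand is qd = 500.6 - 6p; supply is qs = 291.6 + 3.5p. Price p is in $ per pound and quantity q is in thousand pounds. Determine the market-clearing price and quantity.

p* = 22, q* = 368.6

Equating demand and supply, 500.6 - 6p = 291.6 + 3.5p gives 9.5p = 209, so p* = 22.
Then q* = 500.6 - 6(22) = 368.6.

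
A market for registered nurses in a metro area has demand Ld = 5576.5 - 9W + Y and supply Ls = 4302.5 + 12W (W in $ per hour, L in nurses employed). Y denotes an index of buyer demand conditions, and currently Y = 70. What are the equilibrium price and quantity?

With Y = 70, demand is Ld = 5646.5 - 9W.
Set Ld = Ls: 5646.5 - 9W = 4302.5 + 12W, so 1344 = 21W and W* = 64.
Plugging W* into demand: L* = 5646.5 - 9(64) = 5070.5.

W* = 64, L* = 5070.5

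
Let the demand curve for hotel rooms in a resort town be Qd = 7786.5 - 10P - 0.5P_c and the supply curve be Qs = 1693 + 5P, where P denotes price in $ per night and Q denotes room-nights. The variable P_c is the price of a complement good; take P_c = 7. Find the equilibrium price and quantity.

With P_c = 7, demand is Qd = 7783 - 10P.
Equating demand and supply, 7783 - 10P = 1693 + 5P gives 15P = 6090, so P* = 406.
Substitute back: Q* = 7783 - 10(406) = 3723.

P* = 406, Q* = 3723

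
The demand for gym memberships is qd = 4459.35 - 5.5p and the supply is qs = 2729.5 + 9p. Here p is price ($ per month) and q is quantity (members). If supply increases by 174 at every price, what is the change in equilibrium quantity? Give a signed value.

Δq = 66

Set qd = qs: 4459.35 - 5.5p = 2729.5 + 9p, so 1729.85 = 14.5p and p* = 119.3.
Then q* = 4459.35 - 5.5(119.3) = 3803.2.
After the shift, supply is qs = 2903.5 + 9p.
Re-solving, 14.5p = 1555.85 gives p = 107.3 and q = 3869.2.
Δq = 3869.2 - 3803.2 = 66.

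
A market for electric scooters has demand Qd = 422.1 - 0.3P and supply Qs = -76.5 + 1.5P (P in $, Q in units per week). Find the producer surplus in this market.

The market clears where 422.1 - 0.3P = -76.5 + 1.5P. Rearranging, 1.8P = 498.6, hence P* = 277.
Substitute back: Q* = 422.1 - 0.3(277) = 339.
Supply choke price (Qs = 0): P = 51. Producer surplus = ½ × (277 - 51) × 339 = 38307.

Producer surplus = 38307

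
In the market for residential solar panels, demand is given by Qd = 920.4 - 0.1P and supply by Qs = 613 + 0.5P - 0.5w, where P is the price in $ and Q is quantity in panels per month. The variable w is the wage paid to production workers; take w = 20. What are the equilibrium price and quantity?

With w = 20, supply is Qs = 603 + 0.5P.
Set Qd = Qs: 920.4 - 0.1P = 603 + 0.5P, so 317.4 = 0.6P and P* = 529.
Substitute back: Q* = 920.4 - 0.1(529) = 867.5.

P* = 529, Q* = 867.5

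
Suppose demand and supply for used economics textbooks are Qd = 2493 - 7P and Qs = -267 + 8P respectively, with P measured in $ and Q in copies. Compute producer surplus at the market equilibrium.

At equilibrium Qd = Qs, so 2493 - 7P = -267 + 8P; collecting terms, 2760 = 15P and P* = 184.
Substitute back: Q* = 2493 - 7(184) = 1205.
Supply choke price (Qs = 0): P = 33.375. Producer surplus = ½ × (184 - 33.375) × 1205 = 90751.5625.

Producer surplus = 90751.5625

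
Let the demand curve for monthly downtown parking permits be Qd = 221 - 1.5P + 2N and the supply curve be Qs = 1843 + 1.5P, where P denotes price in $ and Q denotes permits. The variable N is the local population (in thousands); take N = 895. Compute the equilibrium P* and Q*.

P* = 56, Q* = 1927

With N = 895, demand is Qd = 2011 - 1.5P.
The market clears where 2011 - 1.5P = 1843 + 1.5P. Rearranging, 3P = 168, hence P* = 56.
Substitute back: Q* = 2011 - 1.5(56) = 1927.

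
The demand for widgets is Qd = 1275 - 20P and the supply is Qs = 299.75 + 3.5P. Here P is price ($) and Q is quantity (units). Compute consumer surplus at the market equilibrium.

Consumer surplus = 4950.625

The market clears where 1275 - 20P = 299.75 + 3.5P. Rearranging, 23.5P = 975.25, hence P* = 41.5.
Then Q* = 1275 - 20(41.5) = 445.
Demand choke price (Qd = 0): P = 1275/20 = 63.75. Consumer surplus = ½ × (63.75 - 41.5) × 445 = 4950.625.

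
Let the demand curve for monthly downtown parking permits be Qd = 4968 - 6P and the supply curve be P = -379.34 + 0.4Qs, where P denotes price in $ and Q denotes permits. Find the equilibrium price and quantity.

Solving each curve for Q: Qs = 948.35 + 2.5P.
At equilibrium Qd = Qs, so 4968 - 6P = 948.35 + 2.5P; collecting terms, 4019.65 = 8.5P and P* = 472.9.
From the demand curve, Q* = 4968 - 6(472.9) = 2130.6.

P* = 472.9, Q* = 2130.6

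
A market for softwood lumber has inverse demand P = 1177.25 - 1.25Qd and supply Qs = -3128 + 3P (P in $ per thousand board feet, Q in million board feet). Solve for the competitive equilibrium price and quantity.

Rewriting in direct form: Qd = 941.8 - 0.8P.
Equating demand and supply, 941.8 - 0.8P = -3128 + 3P gives 3.8P = 4069.8, so P* = 1071.
Substitute back: Q* = 941.8 - 0.8(1071) = 85.

P* = 1071, Q* = 85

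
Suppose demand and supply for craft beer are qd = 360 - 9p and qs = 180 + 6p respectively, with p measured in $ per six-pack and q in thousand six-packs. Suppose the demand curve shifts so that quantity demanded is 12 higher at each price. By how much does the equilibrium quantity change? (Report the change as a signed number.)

Δq = 4.8

At equilibrium qd = qs, so 360 - 9p = 180 + 6p; collecting terms, 180 = 15p and p* = 12.
From the demand curve, q* = 360 - 9(12) = 252.
After the shift, demand is qd = 372 - 9p.
Re-solving, 15p = 192 gives p = 12.8 and q = 256.8.
Δq = 256.8 - 252 = 4.8.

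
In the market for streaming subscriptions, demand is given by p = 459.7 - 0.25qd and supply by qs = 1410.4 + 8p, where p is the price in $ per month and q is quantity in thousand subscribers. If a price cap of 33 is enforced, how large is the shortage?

Inverting to quantity form: qd = 1838.8 - 4p.
With p fixed at 33, quantity demanded is 1706.8 and quantity supplied is 1674.4.
Shortage = qd - qs = 1706.8 - 1674.4 = 32.4.

Shortage = 32.4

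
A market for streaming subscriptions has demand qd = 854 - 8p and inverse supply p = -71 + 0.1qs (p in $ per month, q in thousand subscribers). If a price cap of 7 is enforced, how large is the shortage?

Shortage = 18

Rewriting in direct form: qs = 710 + 10p.
With p fixed at 7, quantity demanded is 798 and quantity supplied is 780.
Shortage = qd - qs = 798 - 780 = 18.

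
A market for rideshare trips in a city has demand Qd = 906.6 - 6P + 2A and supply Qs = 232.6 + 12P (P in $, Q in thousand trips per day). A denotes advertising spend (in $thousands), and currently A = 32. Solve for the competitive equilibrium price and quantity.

P* = 41, Q* = 724.6

With A = 32, demand is Qd = 970.6 - 6P.
Equating demand and supply, 970.6 - 6P = 232.6 + 12P gives 18P = 738, so P* = 41.
Plugging P* into demand: Q* = 970.6 - 6(41) = 724.6.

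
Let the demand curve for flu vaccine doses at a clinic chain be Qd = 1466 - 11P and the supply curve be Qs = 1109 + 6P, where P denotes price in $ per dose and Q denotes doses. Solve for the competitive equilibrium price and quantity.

P* = 21, Q* = 1235

The market clears where 1466 - 11P = 1109 + 6P. Rearranging, 17P = 357, hence P* = 21.
Substitute back: Q* = 1466 - 11(21) = 1235.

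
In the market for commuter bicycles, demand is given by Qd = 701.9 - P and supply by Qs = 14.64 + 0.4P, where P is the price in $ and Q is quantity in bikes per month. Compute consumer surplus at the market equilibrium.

Consumer surplus = 22260.5

Set Qd = Qs: 701.9 - P = 14.64 + 0.4P, so 687.26 = 1.4P and P* = 490.9.
Substitute back: Q* = 701.9 - 490.9 = 211.
Demand choke price (Qd = 0): P = 701.9. Consumer surplus = ½ × (701.9 - 490.9) × 211 = 22260.5.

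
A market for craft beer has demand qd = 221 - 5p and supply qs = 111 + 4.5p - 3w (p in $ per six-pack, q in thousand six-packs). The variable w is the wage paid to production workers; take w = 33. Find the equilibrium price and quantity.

With w = 33, supply is qs = 12 + 4.5p.
The market clears where 221 - 5p = 12 + 4.5p. Rearranging, 9.5p = 209, hence p* = 22.
Plugging p* into demand: q* = 221 - 5(22) = 111.

p* = 22, q* = 111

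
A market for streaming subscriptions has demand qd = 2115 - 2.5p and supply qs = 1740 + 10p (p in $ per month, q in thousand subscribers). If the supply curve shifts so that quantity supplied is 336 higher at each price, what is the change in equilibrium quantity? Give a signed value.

Δq = 67.2

The market clears where 2115 - 2.5p = 1740 + 10p. Rearranging, 12.5p = 375, hence p* = 30.
Plugging p* into demand: q* = 2115 - 2.5(30) = 2040.
After the shift, supply is qs = 2076 + 10p.
New equilibrium: 39 = 12.5p, so p = 3.12 and q = 2107.2.
Δq = 2107.2 - 2040 = 67.2.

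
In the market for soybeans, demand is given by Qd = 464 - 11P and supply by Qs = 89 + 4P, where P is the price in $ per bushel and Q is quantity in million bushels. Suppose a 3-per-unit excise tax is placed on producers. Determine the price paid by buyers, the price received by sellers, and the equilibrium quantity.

The tax drives a wedge P_b - P_s = 3. Substituting P_s = P_b - 3 into supply: Qs = 77 + 4P_b.
Equate demand and the shifted supply: 464 - 11P_b = 77 + 4P_b, giving 15P_b = 387, so P_b = 25.8.
So P_s = 22.8 and the quantity traded is Q = 464 - 11(25.8) = 180.2.

P_b = 25.8, P_s = 22.8, Q = 180.2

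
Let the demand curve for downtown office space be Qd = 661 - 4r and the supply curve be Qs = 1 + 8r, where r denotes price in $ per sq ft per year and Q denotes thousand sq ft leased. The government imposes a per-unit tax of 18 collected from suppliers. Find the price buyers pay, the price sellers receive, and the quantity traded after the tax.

r_b = 67, r_s = 49, Q = 393

With a tax of 18 on suppliers, they supply based on the net price r_s = r_b - 18, so Qs = -143 + 8r_b.
Equate demand and the shifted supply: 661 - 4r_b = -143 + 8r_b, giving 12r_b = 804, so r_b = 67.
So r_s = 49 and the quantity traded is Q = 661 - 4(67) = 393.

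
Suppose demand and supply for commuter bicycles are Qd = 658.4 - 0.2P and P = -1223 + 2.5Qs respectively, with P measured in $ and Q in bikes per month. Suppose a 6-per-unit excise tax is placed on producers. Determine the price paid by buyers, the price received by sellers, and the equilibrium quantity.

P_b = 286, P_s = 280, Q = 601.2

Inverting to quantity form: Qs = 489.2 + 0.4P.
Producers keep P_s = P_b - 6 per unit, so supply in terms of the buyer price is Qs = 486.8 + 0.4P_b.
Set Qd = Qs: 658.4 - 0.2P_b = 486.8 + 0.4P_b, so 171.6 = 0.6P_b and P_b = 286.
So P_s = 280 and the quantity traded is Q = 658.4 - 0.2(286) = 601.2.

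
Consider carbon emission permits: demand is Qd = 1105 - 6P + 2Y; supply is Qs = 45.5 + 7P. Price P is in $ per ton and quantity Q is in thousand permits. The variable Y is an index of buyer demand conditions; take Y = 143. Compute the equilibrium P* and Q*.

P* = 103.5, Q* = 770

With Y = 143, demand is Qd = 1391 - 6P.
At equilibrium Qd = Qs, so 1391 - 6P = 45.5 + 7P; collecting terms, 1345.5 = 13P and P* = 103.5.
From the demand curve, Q* = 1391 - 6(103.5) = 770.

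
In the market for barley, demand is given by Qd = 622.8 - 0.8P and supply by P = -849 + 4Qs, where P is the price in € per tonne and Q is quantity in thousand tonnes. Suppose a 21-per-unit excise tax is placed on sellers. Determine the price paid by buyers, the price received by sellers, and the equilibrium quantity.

P_b = 396, P_s = 375, Q = 306

Rewriting in direct form: Qs = 212.25 + 0.25P.
With a tax of 21 on sellers, they supply based on the net price P_s = P_b - 21, so Qs = 207 + 0.25P_b.
Set Qd = Qs: 622.8 - 0.8P_b = 207 + 0.25P_b, so 415.8 = 1.05P_b and P_b = 396.
So P_s = 375 and the quantity traded is Q = 622.8 - 0.8(396) = 306.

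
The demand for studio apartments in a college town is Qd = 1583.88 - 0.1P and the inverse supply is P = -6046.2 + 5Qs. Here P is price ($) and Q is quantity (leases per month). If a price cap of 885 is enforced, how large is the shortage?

Shortage = 109.14

Inverting to quantity form: Qs = 1209.24 + 0.2P.
With P fixed at 885, quantity demanded is 1495.38 and quantity supplied is 1386.24.
Shortage = Qd - Qs = 1495.38 - 1386.24 = 109.14.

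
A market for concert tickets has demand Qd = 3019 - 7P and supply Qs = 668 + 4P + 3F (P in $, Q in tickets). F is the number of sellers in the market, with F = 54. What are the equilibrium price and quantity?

With F = 54, supply is Qs = 830 + 4P.
At equilibrium Qd = Qs, so 3019 - 7P = 830 + 4P; collecting terms, 2189 = 11P and P* = 199.
From the demand curve, Q* = 3019 - 7(199) = 1626.

P* = 199, Q* = 1626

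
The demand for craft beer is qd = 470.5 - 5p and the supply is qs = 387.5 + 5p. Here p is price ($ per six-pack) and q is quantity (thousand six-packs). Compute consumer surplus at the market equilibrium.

Equating demand and supply, 470.5 - 5p = 387.5 + 5p gives 10p = 83, so p* = 8.3.
Plugging p* into demand: q* = 470.5 - 5(8.3) = 429.
Demand choke price (qd = 0): p = 470.5/5 = 94.1. Consumer surplus = ½ × (94.1 - 8.3) × 429 = 18404.1.

Consumer surplus = 18404.1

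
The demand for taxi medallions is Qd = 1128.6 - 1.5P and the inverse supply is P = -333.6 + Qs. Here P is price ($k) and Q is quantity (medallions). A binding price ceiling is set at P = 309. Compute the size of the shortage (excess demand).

Solving each curve for Q: Qs = 333.6 + P.
Evaluating both curves at the ceiling price 309 gives Qd = 665.1, Qs = 642.6.
Shortage = Qd - Qs = 665.1 - 642.6 = 22.5.

Shortage = 22.5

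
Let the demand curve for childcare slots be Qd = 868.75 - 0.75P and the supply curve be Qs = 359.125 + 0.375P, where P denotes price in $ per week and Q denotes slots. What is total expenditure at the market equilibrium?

Equating demand and supply, 868.75 - 0.75P = 359.125 + 0.375P gives 1.125P = 509.625, so P* = 453.
Substitute back: Q* = 868.75 - 0.75(453) = 529.
Total expenditure = P* × Q* = 453 × 529 = 239637.

Total expenditure = 239637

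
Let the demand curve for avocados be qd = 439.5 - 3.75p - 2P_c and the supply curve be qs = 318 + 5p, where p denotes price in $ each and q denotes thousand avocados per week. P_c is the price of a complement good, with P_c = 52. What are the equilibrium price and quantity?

p* = 2, q* = 328

With P_c = 52, demand is qd = 335.5 - 3.75p.
At equilibrium qd = qs, so 335.5 - 3.75p = 318 + 5p; collecting terms, 17.5 = 8.75p and p* = 2.
From the demand curve, q* = 335.5 - 3.75(2) = 328.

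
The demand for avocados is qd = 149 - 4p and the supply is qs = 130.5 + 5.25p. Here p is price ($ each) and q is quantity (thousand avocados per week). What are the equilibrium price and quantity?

Set qd = qs: 149 - 4p = 130.5 + 5.25p, so 18.5 = 9.25p and p* = 2.
Then q* = 149 - 4(2) = 141.

p* = 2, q* = 141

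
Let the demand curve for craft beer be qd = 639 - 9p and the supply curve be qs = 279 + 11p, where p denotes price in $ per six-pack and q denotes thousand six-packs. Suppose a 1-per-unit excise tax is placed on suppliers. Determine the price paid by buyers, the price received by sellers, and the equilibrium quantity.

Suppliers keep p_s = p_b - 1 per unit, so supply in terms of the buyer price is qs = 268 + 11p_b.
Set qd = qs: 639 - 9p_b = 268 + 11p_b, so 371 = 20p_b and p_b = 18.55.
Then p_s = 18.55 - 1 = 17.55 and q = 639 - 9(18.55) = 472.05.

p_b = 18.55, p_s = 17.55, q = 472.05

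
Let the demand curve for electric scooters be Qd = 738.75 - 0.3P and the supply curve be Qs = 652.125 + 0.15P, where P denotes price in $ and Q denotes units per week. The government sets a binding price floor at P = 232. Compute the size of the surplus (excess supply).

Surplus = 17.775

With P fixed at 232, quantity demanded is 669.15 and quantity supplied is 686.925.
Surplus = Qs - Qd = 686.925 - 669.15 = 17.775.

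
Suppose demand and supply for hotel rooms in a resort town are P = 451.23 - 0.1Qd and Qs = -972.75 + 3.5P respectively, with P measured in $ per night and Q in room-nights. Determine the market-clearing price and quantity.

Rewriting in direct form: Qd = 4512.3 - 10P.
The market clears where 4512.3 - 10P = -972.75 + 3.5P. Rearranging, 13.5P = 5485.05, hence P* = 406.3.
Then Q* = 4512.3 - 10(406.3) = 449.3.

P* = 406.3, Q* = 449.3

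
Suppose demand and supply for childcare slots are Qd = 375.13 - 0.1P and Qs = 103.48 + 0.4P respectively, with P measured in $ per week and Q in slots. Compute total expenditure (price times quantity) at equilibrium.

Equating demand and supply, 375.13 - 0.1P = 103.48 + 0.4P gives 0.5P = 271.65, so P* = 543.3.
Plugging P* into demand: Q* = 375.13 - 0.1(543.3) = 320.8.
Total expenditure = P* × Q* = 543.3 × 320.8 = 174290.64.

Total expenditure = 174290.64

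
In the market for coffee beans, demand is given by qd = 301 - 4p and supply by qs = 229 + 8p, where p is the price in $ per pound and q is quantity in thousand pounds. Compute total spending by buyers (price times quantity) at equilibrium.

Total spending by buyers = 1662

Equating demand and supply, 301 - 4p = 229 + 8p gives 12p = 72, so p* = 6.
Then q* = 301 - 4(6) = 277.
Total spending by buyers = p* × q* = 6 × 277 = 1662.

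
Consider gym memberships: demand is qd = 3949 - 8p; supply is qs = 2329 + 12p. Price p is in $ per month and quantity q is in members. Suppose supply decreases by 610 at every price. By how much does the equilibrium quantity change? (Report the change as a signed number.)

At equilibrium qd = qs, so 3949 - 8p = 2329 + 12p; collecting terms, 1620 = 20p and p* = 81.
Then q* = 3949 - 8(81) = 3301.
After the shift, supply is qs = 1719 + 12p.
Re-solving, 20p = 2230 gives p = 111.5 and q = 3057.
Δq = 3057 - 3301 = -244.

Δq = -244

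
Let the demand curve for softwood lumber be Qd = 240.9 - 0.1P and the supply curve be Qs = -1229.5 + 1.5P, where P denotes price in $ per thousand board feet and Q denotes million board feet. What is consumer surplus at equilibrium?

Set Qd = Qs: 240.9 - 0.1P = -1229.5 + 1.5P, so 1470.4 = 1.6P and P* = 919.
Substitute back: Q* = 240.9 - 0.1(919) = 149.
Demand choke price (Qd = 0): P = 240.9/0.1 = 2409. Consumer surplus = ½ × (2409 - 919) × 149 = 111005.

Consumer surplus = 111005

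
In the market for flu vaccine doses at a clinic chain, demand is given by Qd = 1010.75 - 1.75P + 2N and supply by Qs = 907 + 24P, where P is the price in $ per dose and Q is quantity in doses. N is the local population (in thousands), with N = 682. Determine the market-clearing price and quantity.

P* = 57, Q* = 2275

With N = 682, demand is Qd = 2374.75 - 1.75P.
At equilibrium Qd = Qs, so 2374.75 - 1.75P = 907 + 24P; collecting terms, 1467.75 = 25.75P and P* = 57.
Plugging P* into demand: Q* = 2374.75 - 1.75(57) = 2275.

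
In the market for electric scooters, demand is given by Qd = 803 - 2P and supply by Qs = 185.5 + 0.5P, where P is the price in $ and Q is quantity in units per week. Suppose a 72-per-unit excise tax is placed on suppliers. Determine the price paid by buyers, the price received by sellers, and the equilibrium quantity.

Suppliers keep P_s = P_b - 72 per unit, so supply in terms of the buyer price is Qs = 149.5 + 0.5P_b.
Set Qd = Qs: 803 - 2P_b = 149.5 + 0.5P_b, so 653.5 = 2.5P_b and P_b = 261.4.
So P_s = 189.4 and the quantity traded is Q = 803 - 2(261.4) = 280.2.

P_b = 261.4, P_s = 189.4, Q = 280.2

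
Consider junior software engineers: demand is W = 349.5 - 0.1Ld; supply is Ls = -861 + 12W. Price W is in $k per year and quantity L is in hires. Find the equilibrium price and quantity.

Inverting to quantity form: Ld = 3495 - 10W.
Set Ld = Ls: 3495 - 10W = -861 + 12W, so 4356 = 22W and W* = 198.
Then L* = 3495 - 10(198) = 1515.

W* = 198, L* = 1515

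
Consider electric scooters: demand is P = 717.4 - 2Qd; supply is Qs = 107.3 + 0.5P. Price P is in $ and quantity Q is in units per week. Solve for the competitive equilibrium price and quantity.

P* = 251.4, Q* = 233

Rewriting in direct form: Qd = 358.7 - 0.5P.
At equilibrium Qd = Qs, so 358.7 - 0.5P = 107.3 + 0.5P; collecting terms, 251.4 = P and P* = 251.4.
Plugging P* into demand: Q* = 358.7 - 0.5(251.4) = 233.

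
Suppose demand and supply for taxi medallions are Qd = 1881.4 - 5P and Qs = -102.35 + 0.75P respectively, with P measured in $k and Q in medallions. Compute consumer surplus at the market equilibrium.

Set Qd = Qs: 1881.4 - 5P = -102.35 + 0.75P, so 1983.75 = 5.75P and P* = 345.
Plugging P* into demand: Q* = 1881.4 - 5(345) = 156.4.
Demand choke price (Qd = 0): P = 1881.4/5 = 376.28. Consumer surplus = ½ × (376.28 - 345) × 156.4 = 2446.096.

Consumer surplus = 2446.096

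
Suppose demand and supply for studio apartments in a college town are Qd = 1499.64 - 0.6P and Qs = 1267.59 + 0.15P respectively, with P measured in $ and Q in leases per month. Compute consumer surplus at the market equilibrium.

The market clears where 1499.64 - 0.6P = 1267.59 + 0.15P. Rearranging, 0.75P = 232.05, hence P* = 309.4.
Substitute back: Q* = 1499.64 - 0.6(309.4) = 1314.
Demand choke price (Qd = 0): P = 1499.64/0.6 = 2499.4. Consumer surplus = ½ × (2499.4 - 309.4) × 1314 = 1438830.

Consumer surplus = 1438830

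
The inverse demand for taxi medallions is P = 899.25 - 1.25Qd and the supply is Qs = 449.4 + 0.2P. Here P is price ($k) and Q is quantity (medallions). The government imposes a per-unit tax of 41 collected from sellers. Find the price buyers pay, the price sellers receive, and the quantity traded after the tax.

P_b = 278.2, P_s = 237.2, Q = 496.84

Solving each curve for Q: Qd = 719.4 - 0.8P.
Sellers keep P_s = P_b - 41 per unit, so supply in terms of the buyer price is Qs = 441.2 + 0.2P_b.
Equate demand and the shifted supply: 719.4 - 0.8P_b = 441.2 + 0.2P_b, giving P_b = 278.2, so P_b = 278.2.
So P_s = 237.2 and the quantity traded is Q = 719.4 - 0.8(278.2) = 496.84.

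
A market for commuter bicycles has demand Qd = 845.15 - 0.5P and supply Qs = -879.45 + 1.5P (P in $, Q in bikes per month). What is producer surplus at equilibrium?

Set Qd = Qs: 845.15 - 0.5P = -879.45 + 1.5P, so 1724.6 = 2P and P* = 862.3.
Plugging P* into demand: Q* = 845.15 - 0.5(862.3) = 414.
Supply choke price (Qs = 0): P = 586.3. Producer surplus = ½ × (862.3 - 586.3) × 414 = 57132.

Producer surplus = 57132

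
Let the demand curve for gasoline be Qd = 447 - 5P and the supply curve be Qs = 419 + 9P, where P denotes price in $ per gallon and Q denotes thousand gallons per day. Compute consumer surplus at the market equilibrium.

Consumer surplus = 19096.9

At equilibrium Qd = Qs, so 447 - 5P = 419 + 9P; collecting terms, 28 = 14P and P* = 2.
Substitute back: Q* = 447 - 5(2) = 437.
Demand choke price (Qd = 0): P = 447/5 = 89.4. Consumer surplus = ½ × (89.4 - 2) × 437 = 19096.9.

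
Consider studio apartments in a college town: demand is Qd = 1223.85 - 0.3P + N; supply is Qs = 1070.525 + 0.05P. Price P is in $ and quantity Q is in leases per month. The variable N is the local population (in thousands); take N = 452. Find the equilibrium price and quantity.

With N = 452, demand is Qd = 1675.85 - 0.3P.
Set Qd = Qs: 1675.85 - 0.3P = 1070.525 + 0.05P, so 605.325 = 0.35P and P* = 1729.5.
Substitute back: Q* = 1675.85 - 0.3(1729.5) = 1157.

P* = 1729.5, Q* = 1157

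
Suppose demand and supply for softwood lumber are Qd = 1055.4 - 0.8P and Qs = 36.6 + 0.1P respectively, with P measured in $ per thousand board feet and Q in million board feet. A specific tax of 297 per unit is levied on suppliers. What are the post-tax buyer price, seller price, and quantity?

P_b = 1165, P_s = 868, Q = 123.4

The tax drives a wedge P_b - P_s = 297. Substituting P_s = P_b - 297 into supply: Qs = 6.9 + 0.1P_b.
Market clearing requires 1055.4 - 0.8P_b = 6.9 + 0.1P_b; hence 1048.5 = 0.9P_b and P_b = 1165.
Then P_s = 1165 - 297 = 868 and Q = 1055.4 - 0.8(1165) = 123.4.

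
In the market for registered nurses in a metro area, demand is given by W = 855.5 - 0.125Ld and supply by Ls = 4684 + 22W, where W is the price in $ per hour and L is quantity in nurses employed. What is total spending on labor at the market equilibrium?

Total spending on labor = 451296

In direct form, Ld = 6844 - 8W.
At equilibrium Ld = Ls, so 6844 - 8W = 4684 + 22W; collecting terms, 2160 = 30W and W* = 72.
Plugging W* into demand: L* = 6844 - 8(72) = 6268.
Total spending on labor = W* × L* = 72 × 6268 = 451296.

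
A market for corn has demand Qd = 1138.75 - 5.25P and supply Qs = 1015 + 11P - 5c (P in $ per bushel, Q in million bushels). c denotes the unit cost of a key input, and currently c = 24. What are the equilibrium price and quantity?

P* = 15, Q* = 1060

With c = 24, supply is Qs = 895 + 11P.
The market clears where 1138.75 - 5.25P = 895 + 11P. Rearranging, 16.25P = 243.75, hence P* = 15.
Plugging P* into demand: Q* = 1138.75 - 5.25(15) = 1060.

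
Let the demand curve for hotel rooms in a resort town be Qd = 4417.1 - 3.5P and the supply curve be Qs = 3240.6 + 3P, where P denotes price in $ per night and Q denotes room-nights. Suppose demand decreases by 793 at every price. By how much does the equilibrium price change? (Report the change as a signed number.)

At equilibrium Qd = Qs, so 4417.1 - 3.5P = 3240.6 + 3P; collecting terms, 1176.5 = 6.5P and P* = 181.
Plugging P* into demand: Q* = 4417.1 - 3.5(181) = 3783.6.
After the shift, demand is Qd = 3624.1 - 3.5P.
New equilibrium: 383.5 = 6.5P, so P = 59 and Q = 3417.6.
ΔP = 59 - 181 = -122.

ΔP = -122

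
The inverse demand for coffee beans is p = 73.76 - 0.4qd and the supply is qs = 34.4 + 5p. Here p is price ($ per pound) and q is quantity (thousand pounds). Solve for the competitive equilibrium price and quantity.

Solving each curve for q: qd = 184.4 - 2.5p.
The market clears where 184.4 - 2.5p = 34.4 + 5p. Rearranging, 7.5p = 150, hence p* = 20.
Plugging p* into demand: q* = 184.4 - 2.5(20) = 134.4.

p* = 20, q* = 134.4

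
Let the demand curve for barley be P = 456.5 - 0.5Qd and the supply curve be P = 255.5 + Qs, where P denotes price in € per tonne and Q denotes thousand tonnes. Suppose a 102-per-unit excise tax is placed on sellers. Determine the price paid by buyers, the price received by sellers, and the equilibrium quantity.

Solving each curve for Q: Qd = 913 - 2P and Qs = -255.5 + P.
With a tax of 102 on sellers, they supply based on the net price P_s = P_b - 102, so Qs = -357.5 + P_b.
Equate demand and the shifted supply: 913 - 2P_b = -357.5 + P_b, giving 3P_b = 1270.5, so P_b = 423.5.
So P_s = 321.5 and the quantity traded is Q = 913 - 2(423.5) = 66.

P_b = 423.5, P_s = 321.5, Q = 66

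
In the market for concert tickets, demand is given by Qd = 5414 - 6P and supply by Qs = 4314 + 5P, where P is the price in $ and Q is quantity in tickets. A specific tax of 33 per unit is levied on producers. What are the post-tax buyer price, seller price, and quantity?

P_b = 115, P_s = 82, Q = 4724

Producers keep P_s = P_b - 33 per unit, so supply in terms of the buyer price is Qs = 4149 + 5P_b.
Market clearing requires 5414 - 6P_b = 4149 + 5P_b; hence 1265 = 11P_b and P_b = 115.
Then P_s = 115 - 33 = 82 and Q = 5414 - 6(115) = 4724.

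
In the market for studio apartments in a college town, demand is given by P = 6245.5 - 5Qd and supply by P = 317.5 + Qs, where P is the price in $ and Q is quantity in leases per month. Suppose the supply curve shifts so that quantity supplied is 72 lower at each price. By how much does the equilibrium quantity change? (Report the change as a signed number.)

Solving each curve for Q: Qd = 1249.1 - 0.2P and Qs = -317.5 + P.
Set Qd = Qs: 1249.1 - 0.2P = -317.5 + P, so 1566.6 = 1.2P and P* = 1305.5.
Substitute back: Q* = 1249.1 - 0.2(1305.5) = 988.
After the shift, supply is Qs = -389.5 + P.
New equilibrium: 1638.6 = 1.2P, so P = 1365.5 and Q = 976.
ΔQ = 976 - 988 = -12.

ΔQ = -12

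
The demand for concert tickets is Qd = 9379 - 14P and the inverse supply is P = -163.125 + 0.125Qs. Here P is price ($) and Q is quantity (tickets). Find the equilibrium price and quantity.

P* = 367, Q* = 4241

Rewriting in direct form: Qs = 1305 + 8P.
At equilibrium Qd = Qs, so 9379 - 14P = 1305 + 8P; collecting terms, 8074 = 22P and P* = 367.
Substitute back: Q* = 9379 - 14(367) = 4241.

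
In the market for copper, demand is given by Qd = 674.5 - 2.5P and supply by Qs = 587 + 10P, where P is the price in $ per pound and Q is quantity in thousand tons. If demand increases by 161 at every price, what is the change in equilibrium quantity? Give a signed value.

The market clears where 674.5 - 2.5P = 587 + 10P. Rearranging, 12.5P = 87.5, hence P* = 7.
Plugging P* into demand: Q* = 674.5 - 2.5(7) = 657.
After the shift, demand is Qd = 835.5 - 2.5P.
Re-solving, 12.5P = 248.5 gives P = 19.88 and Q = 785.8.
ΔQ = 785.8 - 657 = 128.8.

ΔQ = 128.8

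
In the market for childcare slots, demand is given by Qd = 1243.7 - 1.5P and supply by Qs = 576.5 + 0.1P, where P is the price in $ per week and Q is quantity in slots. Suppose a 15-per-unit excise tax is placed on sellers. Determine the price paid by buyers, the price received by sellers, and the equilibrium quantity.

Sellers keep P_s = P_b - 15 per unit, so supply in terms of the buyer price is Qs = 575 + 0.1P_b.
Market clearing requires 1243.7 - 1.5P_b = 575 + 0.1P_b; hence 668.7 = 1.6P_b and P_b = 417.9375.
So P_s = 402.9375 and the quantity traded is Q = 1243.7 - 1.5(417.9375) = 616.79375.

P_b = 417.9375, P_s = 402.9375, Q = 616.79375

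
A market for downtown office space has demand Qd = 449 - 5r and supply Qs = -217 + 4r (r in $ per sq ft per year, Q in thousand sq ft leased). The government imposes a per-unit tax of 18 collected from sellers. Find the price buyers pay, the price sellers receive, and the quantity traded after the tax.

r_b = 82, r_s = 64, Q = 39

With a tax of 18 on sellers, they supply based on the net price r_s = r_b - 18, so Qs = -289 + 4r_b.
Set Qd = Qs: 449 - 5r_b = -289 + 4r_b, so 738 = 9r_b and r_b = 82.
Then r_s = 82 - 18 = 64 and Q = 449 - 5(82) = 39.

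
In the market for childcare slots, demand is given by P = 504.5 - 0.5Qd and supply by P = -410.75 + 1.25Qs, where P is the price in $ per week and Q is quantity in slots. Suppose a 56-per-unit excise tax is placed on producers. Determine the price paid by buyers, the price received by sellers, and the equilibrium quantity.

P_b = 259, P_s = 203, Q = 491

Inverting to quantity form: Qd = 1009 - 2P and Qs = 328.6 + 0.8P.
With a tax of 56 on producers, they supply based on the net price P_s = P_b - 56, so Qs = 283.8 + 0.8P_b.
Equate demand and the shifted supply: 1009 - 2P_b = 283.8 + 0.8P_b, giving 2.8P_b = 725.2, so P_b = 259.
So P_s = 203 and the quantity traded is Q = 1009 - 2(259) = 491.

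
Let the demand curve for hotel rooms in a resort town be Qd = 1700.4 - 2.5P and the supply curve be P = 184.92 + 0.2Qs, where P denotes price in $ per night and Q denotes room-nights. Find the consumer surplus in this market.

Inverting to quantity form: Qs = -924.6 + 5P.
Set Qd = Qs: 1700.4 - 2.5P = -924.6 + 5P, so 2625 = 7.5P and P* = 350.
Plugging P* into demand: Q* = 1700.4 - 2.5(350) = 825.4.
Demand choke price (Qd = 0): P = 1700.4/2.5 = 680.16. Consumer surplus = ½ × (680.16 - 350) × 825.4 = 136257.032.

Consumer surplus = 136257.032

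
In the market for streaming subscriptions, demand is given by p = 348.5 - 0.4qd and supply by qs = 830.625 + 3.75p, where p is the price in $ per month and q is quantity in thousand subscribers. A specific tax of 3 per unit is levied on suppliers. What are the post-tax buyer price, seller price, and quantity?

p_b = 8.3, p_s = 5.3, q = 850.5

In direct form, qd = 871.25 - 2.5p.
With a tax of 3 on suppliers, they supply based on the net price p_s = p_b - 3, so qs = 819.375 + 3.75p_b.
Set qd = qs: 871.25 - 2.5p_b = 819.375 + 3.75p_b, so 51.875 = 6.25p_b and p_b = 8.3.
Then p_s = 8.3 - 3 = 5.3 and q = 871.25 - 2.5(8.3) = 850.5.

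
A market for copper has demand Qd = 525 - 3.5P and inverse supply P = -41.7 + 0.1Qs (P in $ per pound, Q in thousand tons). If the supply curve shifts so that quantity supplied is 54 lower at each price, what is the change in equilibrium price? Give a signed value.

Rewriting in direct form: Qs = 417 + 10P.
The market clears where 525 - 3.5P = 417 + 10P. Rearranging, 13.5P = 108, hence P* = 8.
Plugging P* into demand: Q* = 525 - 3.5(8) = 497.
After the shift, supply is Qs = 363 + 10P.
The new intersection has 162 = 13.5P, i.e. P = 12, Q = 483.
ΔP = 12 - 8 = 4.

ΔP = 4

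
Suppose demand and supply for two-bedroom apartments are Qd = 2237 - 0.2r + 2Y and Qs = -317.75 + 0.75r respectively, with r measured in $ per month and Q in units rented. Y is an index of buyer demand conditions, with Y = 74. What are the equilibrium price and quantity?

r* = 2845, Q* = 1816

With Y = 74, demand is Qd = 2385 - 0.2r.
At equilibrium Qd = Qs, so 2385 - 0.2r = -317.75 + 0.75r; collecting terms, 2702.75 = 0.95r and r* = 2845.
Then Q* = 2385 - 0.2(2845) = 1816.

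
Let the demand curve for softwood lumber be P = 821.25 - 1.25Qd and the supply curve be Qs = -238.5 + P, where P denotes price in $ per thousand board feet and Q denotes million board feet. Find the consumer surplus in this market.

Solving each curve for Q: Qd = 657 - 0.8P.
At equilibrium Qd = Qs, so 657 - 0.8P = -238.5 + P; collecting terms, 895.5 = 1.8P and P* = 497.5.
Substitute back: Q* = 657 - 0.8(497.5) = 259.
Demand choke price (Qd = 0): P = 657/0.8 = 821.25. Consumer surplus = ½ × (821.25 - 497.5) × 259 = 41925.625.

Consumer surplus = 41925.625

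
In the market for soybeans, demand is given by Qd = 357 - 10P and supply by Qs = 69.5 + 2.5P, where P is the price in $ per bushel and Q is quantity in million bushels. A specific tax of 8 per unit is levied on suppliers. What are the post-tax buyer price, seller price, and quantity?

With a tax of 8 on suppliers, they supply based on the net price P_s = P_b - 8, so Qs = 49.5 + 2.5P_b.
Equate demand and the shifted supply: 357 - 10P_b = 49.5 + 2.5P_b, giving 12.5P_b = 307.5, so P_b = 24.6.
Then P_s = 24.6 - 8 = 16.6 and Q = 357 - 10(24.6) = 111.

P_b = 24.6, P_s = 16.6, Q = 111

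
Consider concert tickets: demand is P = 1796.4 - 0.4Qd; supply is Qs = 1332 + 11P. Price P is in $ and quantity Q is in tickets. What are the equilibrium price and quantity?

P* = 234, Q* = 3906

Inverting to quantity form: Qd = 4491 - 2.5P.
At equilibrium Qd = Qs, so 4491 - 2.5P = 1332 + 11P; collecting terms, 3159 = 13.5P and P* = 234.
Plugging P* into demand: Q* = 4491 - 2.5(234) = 3906.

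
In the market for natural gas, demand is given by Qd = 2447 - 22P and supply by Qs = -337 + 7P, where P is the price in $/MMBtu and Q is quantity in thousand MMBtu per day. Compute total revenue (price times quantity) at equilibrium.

The market clears where 2447 - 22P = -337 + 7P. Rearranging, 29P = 2784, hence P* = 96.
From the demand curve, Q* = 2447 - 22(96) = 335.
Total revenue = P* × Q* = 96 × 335 = 32160.

Total revenue = 32160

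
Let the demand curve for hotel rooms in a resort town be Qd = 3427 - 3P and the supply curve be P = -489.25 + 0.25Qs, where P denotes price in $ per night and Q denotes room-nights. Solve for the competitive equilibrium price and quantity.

Rewriting in direct form: Qs = 1957 + 4P.
Set Qd = Qs: 3427 - 3P = 1957 + 4P, so 1470 = 7P and P* = 210.
From the demand curve, Q* = 3427 - 3(210) = 2797.

P* = 210, Q* = 2797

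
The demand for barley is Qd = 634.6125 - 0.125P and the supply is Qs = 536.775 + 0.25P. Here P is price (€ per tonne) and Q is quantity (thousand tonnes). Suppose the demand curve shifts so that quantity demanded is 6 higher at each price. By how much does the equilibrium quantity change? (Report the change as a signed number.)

At equilibrium Qd = Qs, so 634.6125 - 0.125P = 536.775 + 0.25P; collecting terms, 97.8375 = 0.375P and P* = 260.9.
Plugging P* into demand: Q* = 634.6125 - 0.125(260.9) = 602.
After the shift, demand is Qd = 640.6125 - 0.125P.
New equilibrium: 103.8375 = 0.375P, so P = 276.9 and Q = 606.
ΔQ = 606 - 602 = 4.

ΔQ = 4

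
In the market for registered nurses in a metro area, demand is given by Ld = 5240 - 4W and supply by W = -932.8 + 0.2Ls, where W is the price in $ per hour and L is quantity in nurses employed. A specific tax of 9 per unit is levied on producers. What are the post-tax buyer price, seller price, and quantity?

Rewriting in direct form: Ls = 4664 + 5W.
The tax drives a wedge W_b - W_s = 9. Substituting W_s = W_b - 9 into supply: Ls = 4619 + 5W_b.
Set Ld = Ls: 5240 - 4W_b = 4619 + 5W_b, so 621 = 9W_b and W_b = 69.
Then W_s = 69 - 9 = 60 and L = 5240 - 4(69) = 4964.

W_b = 69, W_s = 60, L = 4964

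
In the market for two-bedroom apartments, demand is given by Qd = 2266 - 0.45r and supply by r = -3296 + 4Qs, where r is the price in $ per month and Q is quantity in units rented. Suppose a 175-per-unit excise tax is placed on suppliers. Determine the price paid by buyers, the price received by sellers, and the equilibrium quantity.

Rewriting in direct form: Qs = 824 + 0.25r.
With a tax of 175 on suppliers, they supply based on the net price r_s = r_b - 175, so Qs = 780.25 + 0.25r_b.
Equate demand and the shifted supply: 2266 - 0.45r_b = 780.25 + 0.25r_b, giving 0.7r_b = 1485.75, so r_b = 2122.5.
So r_s = 1947.5 and the quantity traded is Q = 2266 - 0.45(2122.5) = 1310.875.

r_b = 2122.5, r_s = 1947.5, Q = 1310.875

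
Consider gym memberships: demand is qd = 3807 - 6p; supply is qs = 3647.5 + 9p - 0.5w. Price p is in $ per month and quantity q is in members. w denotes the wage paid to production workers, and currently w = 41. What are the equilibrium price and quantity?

p* = 12, q* = 3735

With w = 41, supply is qs = 3627 + 9p.
At equilibrium qd = qs, so 3807 - 6p = 3627 + 9p; collecting terms, 180 = 15p and p* = 12.
From the demand curve, q* = 3807 - 6(12) = 3735.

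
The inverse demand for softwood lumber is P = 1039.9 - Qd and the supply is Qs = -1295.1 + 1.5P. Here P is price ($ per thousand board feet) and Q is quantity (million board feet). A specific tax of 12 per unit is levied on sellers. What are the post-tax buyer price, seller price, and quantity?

Solving each curve for Q: Qd = 1039.9 - P.
With a tax of 12 on sellers, they supply based on the net price P_s = P_b - 12, so Qs = -1313.1 + 1.5P_b.
Equate demand and the shifted supply: 1039.9 - P_b = -1313.1 + 1.5P_b, giving 2.5P_b = 2353, so P_b = 941.2.
Then P_s = 941.2 - 12 = 929.2 and Q = 1039.9 - 941.2 = 98.7.

P_b = 941.2, P_s = 929.2, Q = 98.7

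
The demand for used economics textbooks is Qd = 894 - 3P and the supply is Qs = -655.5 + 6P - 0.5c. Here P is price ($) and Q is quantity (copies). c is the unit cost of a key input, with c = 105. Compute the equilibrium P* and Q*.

With c = 105, supply is Qs = -708 + 6P.
At equilibrium Qd = Qs, so 894 - 3P = -708 + 6P; collecting terms, 1602 = 9P and P* = 178.
Plugging P* into demand: Q* = 894 - 3(178) = 360.

P* = 178, Q* = 360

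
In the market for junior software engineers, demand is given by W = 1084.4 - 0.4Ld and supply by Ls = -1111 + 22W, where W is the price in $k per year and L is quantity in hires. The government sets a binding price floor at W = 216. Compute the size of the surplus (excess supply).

Surplus = 1470

In direct form, Ld = 2711 - 2.5W.
With W fixed at 216, quantity demanded is 2171 and quantity supplied is 3641.
Surplus = Ls - Ld = 3641 - 2171 = 1470.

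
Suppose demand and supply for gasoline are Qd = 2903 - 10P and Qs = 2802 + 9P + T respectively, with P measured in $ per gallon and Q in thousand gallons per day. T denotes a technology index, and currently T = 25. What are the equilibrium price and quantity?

P* = 4, Q* = 2863

With T = 25, supply is Qs = 2827 + 9P.
The market clears where 2903 - 10P = 2827 + 9P. Rearranging, 19P = 76, hence P* = 4.
Substitute back: Q* = 2903 - 10(4) = 2863.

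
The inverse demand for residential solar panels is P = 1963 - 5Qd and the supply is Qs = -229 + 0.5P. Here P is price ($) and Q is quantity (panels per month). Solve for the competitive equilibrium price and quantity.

Solving each curve for Q: Qd = 392.6 - 0.2P.
The market clears where 392.6 - 0.2P = -229 + 0.5P. Rearranging, 0.7P = 621.6, hence P* = 888.
Then Q* = 392.6 - 0.2(888) = 215.

P* = 888, Q* = 215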